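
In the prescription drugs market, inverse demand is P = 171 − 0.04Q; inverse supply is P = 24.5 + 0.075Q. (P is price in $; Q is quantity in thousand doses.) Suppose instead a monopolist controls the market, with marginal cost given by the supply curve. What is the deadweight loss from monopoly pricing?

Competitive equilibrium: 171 − 0.04Q = 24.5 + 0.075Q → Q* = 1273.91304, P* = 120.04348.
Marginal revenue: MR = 171 − 0.08Q. Set MR = MC: 171 − 0.08Q = 24.5 + 0.075Q → Q_m = 945.16129.
Price P_m = 171 − 0.04·945.16129 = 133.19355; MC(Q_m) = 24.5 + 0.075·945.16129 = 95.3871.
Competitive Q* = 1273.91304, so ΔQ = 328.75175; wedge = 133.19355 − 95.3871 = 37.80645.
DWL = ½ × 328.75175 × 37.80645 = $6214.47 thousand.

$6214.47 thousand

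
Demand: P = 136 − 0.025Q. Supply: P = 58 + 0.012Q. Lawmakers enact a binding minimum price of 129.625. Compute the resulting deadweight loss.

Competitive equilibrium: 136 − 0.025Q = 58 + 0.012Q → Q* = 2108.1081, P* = 83.2973.
At the floor P = 129.625, quantity demanded = (136 − 129.625)/0.025 = 255.
Sellers' marginal cost at Q' = 255: 58 + 0.012·255 = 61.06.
ΔQ = 2108.1081 − 255 = 1853.1081; wedge = 129.625 − 61.06 = 68.565.
Deadweight loss = ½ × 1853.1081 × 68.565 = 63529.18.

63529.18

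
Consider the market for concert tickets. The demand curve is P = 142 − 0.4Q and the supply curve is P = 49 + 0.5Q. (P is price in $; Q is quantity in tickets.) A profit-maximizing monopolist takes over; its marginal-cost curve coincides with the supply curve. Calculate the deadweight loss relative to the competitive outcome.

Competitive equilibrium: 142 − 0.4Q = 49 + 0.5Q → Q* = 103.3333, P* = 100.6667.
Marginal revenue: MR = 142 − 0.8Q. Set MR = MC: 142 − 0.8Q = 49 + 0.5Q → Q_m = 71.5385.
Price P_m = 142 − 0.4·71.5385 = 113.3846; MC(Q_m) = 49 + 0.5·71.5385 = 84.7693.
Competitive Q* = 103.3333, so ΔQ = 31.7948; wedge = 113.3846 − 84.7693 = 28.6153.
Welfare loss = ½ × 31.7948 × 28.6153 = $454.91.

$454.91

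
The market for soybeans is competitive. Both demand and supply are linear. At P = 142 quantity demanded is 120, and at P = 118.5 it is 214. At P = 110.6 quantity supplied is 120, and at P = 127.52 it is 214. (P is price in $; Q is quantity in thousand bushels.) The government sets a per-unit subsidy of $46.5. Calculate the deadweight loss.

Demand slope = (118.5 − 142)/(214 − 120) = −0.25, so P = 172 − 0.25Q.
Supply slope = (127.52 − 110.6)/(214 − 120) = 0.18, so P = 89 + 0.18Q.
Competitive equilibrium: 172 − 0.25Q = 89 + 0.18Q → Q* = 193.0233, P* = 123.7442.
The subsidy lowers effective supply by 46.5: P = 42.5 + 0.18Q.
New quantity: 172 − 0.25Q = 42.5 + 0.18Q → Q' = 301.1628.
Overproduction ΔQ = 301.1628 − 193.0233 = 108.1395; wedge = subsidy = 46.5.
Deadweight loss = ½ × 108.1395 × 46.5 = $2514.24 thousand.

$2514.24 thousand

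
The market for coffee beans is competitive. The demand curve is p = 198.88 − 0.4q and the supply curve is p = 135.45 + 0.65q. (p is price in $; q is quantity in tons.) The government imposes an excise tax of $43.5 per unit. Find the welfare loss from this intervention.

Competitive equilibrium: 198.88 − 0.4q = 135.45 + 0.65q → q* = 60.4095, p* = 174.7162.
With the tax, the buyer price exceeds the seller price by 43.5: (198.88 − 0.4q) − (135.45 + 0.65q) = 43.5 → q' = 18.981.
Δq = 60.4095 − 18.981 = 41.4285; the wedge equals the tax, 43.5.
DWL = ½ × 41.4285 × 43.5 = $901.07.

$901.07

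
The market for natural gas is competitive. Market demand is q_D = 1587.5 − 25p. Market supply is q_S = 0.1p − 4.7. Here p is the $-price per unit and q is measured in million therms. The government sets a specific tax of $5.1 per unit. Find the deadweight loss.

In inverse form: demand p = 63.5 − 0.04q, supply p = 47 + 10q.
Competitive equilibrium: 63.5 − 0.04q = 47 + 10q → q* = 1.6434, p* = 63.4343.
With the tax, the buyer price exceeds the seller price by 5.1: (63.5 − 0.04q) − (47 + 10q) = 5.1 → q' = 1.1355.
Δq = 1.6434 − 1.1355 = 0.5079; the wedge equals the tax, 5.1.
Deadweight loss = ½ × 0.5079 × 5.1 = $1.30 million.

$1.30 million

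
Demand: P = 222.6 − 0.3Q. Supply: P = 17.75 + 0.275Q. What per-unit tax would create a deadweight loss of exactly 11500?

Competitive equilibrium: 222.6 − 0.3Q = 17.75 + 0.275Q → Q* = 356.2609, P* = 115.7217.
A tax t gives ΔQ = t/0.575 and wedge t, so DWL = t²/1.15.
t²/1.15 = 11500 → t² = 13225 → t = 115.

115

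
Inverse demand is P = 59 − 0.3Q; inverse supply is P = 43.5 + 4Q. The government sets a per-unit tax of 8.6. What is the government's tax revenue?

Competitive equilibrium: 59 − 0.3Q = 43.5 + 4Q → Q* = 3.6047, P* = 57.9186.
With the tax, the buyer price exceeds the seller price by 8.6: (59 − 0.3Q) − (43.5 + 4Q) = 8.6 → Q' = 1.6047.
Tax revenue = 8.6 × 1.6047 = 13.80.

13.80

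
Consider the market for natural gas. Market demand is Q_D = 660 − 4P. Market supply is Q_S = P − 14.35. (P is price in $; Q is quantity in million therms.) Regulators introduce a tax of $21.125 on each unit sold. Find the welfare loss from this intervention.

In inverse form: demand P = 165 − 0.25Q, supply P = 14.35 + Q.
Competitive equilibrium: 165 − 0.25Q = 14.35 + Q → Q* = 120.52, P* = 134.87.
With the tax, the buyer price exceeds the seller price by 21.125: (165 − 0.25Q) − (14.35 + Q) = 21.125 → Q' = 103.62.
ΔQ = 120.52 − 103.62 = 16.9; the wedge equals the tax, 21.125.
DWL = ½ × 16.9 × 21.125 = $178.51 million.

$178.51 million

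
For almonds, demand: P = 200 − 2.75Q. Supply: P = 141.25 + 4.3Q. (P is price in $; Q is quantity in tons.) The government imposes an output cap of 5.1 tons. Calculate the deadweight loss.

Competitive equilibrium: 200 − 2.75Q = 141.25 + 4.3Q → Q* = 8.3333, P* = 177.0833.
At Q = 5.1: demand price = 200 − 2.75·5.1 = 185.975; supply price = 141.25 + 4.3·5.1 = 163.18.
ΔQ = 8.3333 − 5.1 = 3.2333; wedge = 185.975 − 163.18 = 22.795.
The triangle = ½ × 3.2333 × 22.795 = $36.85.

$36.85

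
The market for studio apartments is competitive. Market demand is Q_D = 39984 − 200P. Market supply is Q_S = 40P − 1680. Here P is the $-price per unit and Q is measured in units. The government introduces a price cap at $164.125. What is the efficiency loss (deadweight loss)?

$2154.615

In inverse form: demand P = 199.92 − 0.005Q, supply P = 42 + 0.025Q.
Competitive equilibrium: 199.92 − 0.005Q = 42 + 0.025Q → Q* = 5264, P* = 173.6.
At the ceiling P = 164.125, quantity supplied = (164.125 − 42)/0.025 = 4885.
Willingness to pay at Q' = 4885: 199.92 − 0.005·4885 = 175.495.
ΔQ = 5264 − 4885 = 379; wedge = 175.495 − 164.125 = 11.37.
Welfare loss = ½ × 379 × 11.37 = $2154.615.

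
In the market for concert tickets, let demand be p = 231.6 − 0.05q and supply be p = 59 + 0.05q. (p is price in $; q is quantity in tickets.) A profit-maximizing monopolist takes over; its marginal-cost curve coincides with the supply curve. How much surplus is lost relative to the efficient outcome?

Competitive equilibrium: 231.6 − 0.05q = 59 + 0.05q → q* = 1726, p* = 145.3.
Marginal revenue: MR = 231.6 − 0.1q. Set MR = MC: 231.6 − 0.1q = 59 + 0.05q → q_m = 1150.66667.
Price p_m = 231.6 − 0.05·1150.66667 = 174.06667; MC(q_m) = 59 + 0.05·1150.66667 = 116.53333.
Competitive q* = 1726, so Δq = 575.33333; wedge = 174.06667 − 116.53333 = 57.53334.
Welfare loss = ½ × 575.33333 × 57.53334 = $16550.42.

$16550.42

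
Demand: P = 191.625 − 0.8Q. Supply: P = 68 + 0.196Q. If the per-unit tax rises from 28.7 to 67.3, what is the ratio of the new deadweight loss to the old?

Competitive equilibrium: 191.625 − 0.8Q = 68 + 0.196Q → Q* = 124.1215, P* = 92.3278.
For a per-unit tax t: ΔQ = t/0.996, so DWL = ½·t·(t/0.996) = t²/1.992.
At t = 28.7: DWL = 413.499. At t = 67.3: DWL = 2273.740.
Ratio = (67.3/28.7)² = 5.499.

5.499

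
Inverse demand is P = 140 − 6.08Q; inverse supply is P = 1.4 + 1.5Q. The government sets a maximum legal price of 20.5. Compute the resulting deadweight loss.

Competitive equilibrium: 140 − 6.08Q = 1.4 + 1.5Q → Q* = 18.285, P* = 28.8274.
At the ceiling P = 20.5, quantity supplied = (20.5 − 1.4)/1.5 = 12.7333.
Willingness to pay at Q' = 12.7333: 140 − 6.08·12.7333 = 62.5815.
ΔQ = 18.285 − 12.7333 = 5.5517; wedge = 62.5815 − 20.5 = 42.0815.
Deadweight loss = ½ × 5.5517 × 42.0815 = 116.81.

116.81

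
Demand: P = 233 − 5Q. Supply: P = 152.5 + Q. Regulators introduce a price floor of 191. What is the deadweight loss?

Competitive equilibrium: 233 − 5Q = 152.5 + Q → Q* = 13.4167, P* = 165.9167.
At the floor P = 191, quantity demanded = (233 − 191)/5 = 8.4.
Sellers' marginal cost at Q' = 8.4: 152.5 + 1·8.4 = 160.9.
ΔQ = 13.4167 − 8.4 = 5.0167; wedge = 191 − 160.9 = 30.1.
The triangle = ½ × 5.0167 × 30.1 = 75.50.

75.50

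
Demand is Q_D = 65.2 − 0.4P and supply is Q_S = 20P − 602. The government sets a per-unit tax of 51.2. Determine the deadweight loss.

514.01

In inverse form: demand P = 163 − 2.5Q, supply P = 30.1 + 0.05Q.
Competitive equilibrium: 163 − 2.5Q = 30.1 + 0.05Q → Q* = 52.1176, P* = 32.7059.
With the tax, the buyer price exceeds the seller price by 51.2: (163 − 2.5Q) − (30.1 + 0.05Q) = 51.2 → Q' = 32.0392.
ΔQ = 52.1176 − 32.0392 = 20.0784; the wedge equals the tax, 51.2.
DWL = ½ × 20.0784 × 51.2 = 514.01.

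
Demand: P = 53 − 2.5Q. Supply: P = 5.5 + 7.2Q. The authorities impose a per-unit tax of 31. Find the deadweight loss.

49.54

Competitive equilibrium: 53 − 2.5Q = 5.5 + 7.2Q → Q* = 4.8969, P* = 40.7577.
With the tax, the buyer price exceeds the seller price by 31: (53 − 2.5Q) − (5.5 + 7.2Q) = 31 → Q' = 1.701.
ΔQ = 4.8969 − 1.701 = 3.1959; the wedge equals the tax, 31.
Deadweight loss = ½ × 3.1959 × 31 = 49.54.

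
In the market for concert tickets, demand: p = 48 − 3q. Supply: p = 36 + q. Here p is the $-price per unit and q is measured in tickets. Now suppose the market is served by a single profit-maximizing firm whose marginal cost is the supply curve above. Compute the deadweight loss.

Competitive equilibrium: 48 − 3q = 36 + q → q* = 3, p* = 39.
Marginal revenue: MR = 48 − 6q. Set MR = MC: 48 − 6q = 36 + q → q_m = 1.7143.
Price p_m = 48 − 3·1.7143 = 42.8571; MC(q_m) = 36 + 1·1.7143 = 37.7143.
Competitive q* = 3, so Δq = 1.2857; wedge = 42.8571 − 37.7143 = 5.1428.
Deadweight loss = ½ × 1.2857 × 5.1428 = $3.31.

$3.31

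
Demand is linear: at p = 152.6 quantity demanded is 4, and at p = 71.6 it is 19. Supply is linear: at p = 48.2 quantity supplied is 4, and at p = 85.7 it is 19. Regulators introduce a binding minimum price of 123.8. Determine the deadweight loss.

Demand slope = (71.6 − 152.6)/(19 − 4) = −5.4, so p = 174.2 − 5.4q.
Supply slope = (85.7 − 48.2)/(19 − 4) = 2.5, so p = 38.2 + 2.5q.
Competitive equilibrium: 174.2 − 5.4q = 38.2 + 2.5q → q* = 17.2152, p* = 81.238.
At the floor p = 123.8, quantity demanded = (174.2 − 123.8)/5.4 = 9.3333.
Sellers' marginal cost at q' = 9.3333: 38.2 + 2.5·9.3333 = 61.5333.
Δq = 17.2152 − 9.3333 = 7.8819; wedge = 123.8 − 61.5333 = 62.2667.
The triangle = ½ × 7.8819 × 62.2667 = 245.39.

245.39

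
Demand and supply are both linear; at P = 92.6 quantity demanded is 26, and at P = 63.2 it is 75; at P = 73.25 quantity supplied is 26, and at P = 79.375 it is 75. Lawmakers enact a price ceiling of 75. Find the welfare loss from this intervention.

58.37

Demand slope = (63.2 − 92.6)/(75 − 26) = −0.6, so P = 108.2 − 0.6Q.
Supply slope = (79.375 − 73.25)/(75 − 26) = 0.125, so P = 70 + 0.125Q.
Competitive equilibrium: 108.2 − 0.6Q = 70 + 0.125Q → Q* = 52.6897, P* = 76.5862.
At the ceiling P = 75, quantity supplied = (75 − 70)/0.125 = 40.
Willingness to pay at Q' = 40: 108.2 − 0.6·40 = 84.2.
ΔQ = 52.6897 − 40 = 12.6897; wedge = 84.2 − 75 = 9.2.
DWL = ½ × 12.6897 × 9.2 = 58.37.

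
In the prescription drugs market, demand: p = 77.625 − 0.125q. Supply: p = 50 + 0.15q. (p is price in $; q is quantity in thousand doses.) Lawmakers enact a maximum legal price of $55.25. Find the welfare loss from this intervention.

$589.09 thousand

Competitive equilibrium: 77.625 − 0.125q = 50 + 0.15q → q* = 100.4545, p* = 65.0682.
At the ceiling p = 55.25, quantity supplied = (55.25 − 50)/0.15 = 35.
Willingness to pay at q' = 35: 77.625 − 0.125·35 = 73.25.
Δq = 100.4545 − 35 = 65.4545; wedge = 73.25 − 55.25 = 18.
Deadweight loss = ½ × 65.4545 × 18 = $589.09 thousand.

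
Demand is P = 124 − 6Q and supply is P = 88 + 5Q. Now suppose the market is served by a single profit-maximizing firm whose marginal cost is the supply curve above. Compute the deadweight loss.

Competitive equilibrium: 124 − 6Q = 88 + 5Q → Q* = 3.2727, P* = 104.3636.
Marginal revenue: MR = 124 − 12Q. Set MR = MC: 124 − 12Q = 88 + 5Q → Q_m = 2.1176.
Price P_m = 124 − 6·2.1176 = 111.2944; MC(Q_m) = 88 + 5·2.1176 = 98.588.
Competitive Q* = 3.2727, so ΔQ = 1.1551; wedge = 111.2944 − 98.588 = 12.7064.
Deadweight loss = ½ × 1.1551 × 12.7064 = 7.34.

7.34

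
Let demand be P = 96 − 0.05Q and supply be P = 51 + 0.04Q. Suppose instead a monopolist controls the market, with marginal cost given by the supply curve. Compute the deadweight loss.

1434.95

Competitive equilibrium: 96 − 0.05Q = 51 + 0.04Q → Q* = 500, P* = 71.
Marginal revenue: MR = 96 − 0.1Q. Set MR = MC: 96 − 0.1Q = 51 + 0.04Q → Q_m = 321.42857.
Price P_m = 96 − 0.05·321.42857 = 79.92857; MC(Q_m) = 51 + 0.04·321.42857 = 63.85714.
Competitive Q* = 500, so ΔQ = 178.57143; wedge = 79.92857 − 63.85714 = 16.07143.
Deadweight loss = ½ × 178.57143 × 16.07143 = 1434.95.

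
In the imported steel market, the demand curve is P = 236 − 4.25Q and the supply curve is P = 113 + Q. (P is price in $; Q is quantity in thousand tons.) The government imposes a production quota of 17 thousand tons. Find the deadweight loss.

$108.48 thousand

Competitive equilibrium: 236 − 4.25Q = 113 + Q → Q* = 23.4286, P* = 136.4286.
At Q = 17: demand price = 236 − 4.25·17 = 163.75; supply price = 113 + 1·17 = 130.
ΔQ = 23.4286 − 17 = 6.4286; wedge = 163.75 − 130 = 33.75.
Deadweight loss = ½ × 6.4286 × 33.75 = $108.48 thousand.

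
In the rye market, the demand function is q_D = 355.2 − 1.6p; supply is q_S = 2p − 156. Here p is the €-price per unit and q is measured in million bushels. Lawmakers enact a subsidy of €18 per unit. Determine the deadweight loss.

In inverse form: demand p = 222 − 0.625q, supply p = 78 + 0.5q.
Competitive equilibrium: 222 − 0.625q = 78 + 0.5q → q* = 128, p* = 142.
The subsidy lowers effective supply by 18: p = 60 + 0.5q.
New quantity: 222 − 0.625q = 60 + 0.5q → q' = 144.
Overproduction Δq = 144 − 128 = 16; wedge = subsidy = 18.
The triangle = ½ × 16 × 18 = €144 million.

€144 million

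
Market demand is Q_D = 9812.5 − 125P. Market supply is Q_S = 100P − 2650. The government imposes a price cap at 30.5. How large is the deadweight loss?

In inverse form: demand P = 78.5 − 0.008Q, supply P = 26.5 + 0.01Q.
Competitive equilibrium: 78.5 − 0.008Q = 26.5 + 0.01Q → Q* = 2888.8889, P* = 55.3889.
At the ceiling P = 30.5, quantity supplied = (30.5 − 26.5)/0.01 = 400.
Willingness to pay at Q' = 400: 78.5 − 0.008·400 = 75.3.
ΔQ = 2888.8889 − 400 = 2488.8889; wedge = 75.3 − 30.5 = 44.8.
DWL = ½ × 2488.8889 × 44.8 = 55751.11.

55751.11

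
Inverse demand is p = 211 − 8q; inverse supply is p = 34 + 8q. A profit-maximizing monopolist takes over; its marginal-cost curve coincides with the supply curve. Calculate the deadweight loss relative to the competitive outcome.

108.78

Competitive equilibrium: 211 − 8q = 34 + 8q → q* = 11.0625, p* = 122.5.
Marginal revenue: MR = 211 − 16q. Set MR = MC: 211 − 16q = 34 + 8q → q_m = 7.375.
Price p_m = 211 − 8·7.375 = 152; MC(q_m) = 34 + 8·7.375 = 93.
Competitive q* = 11.0625, so Δq = 3.6875; wedge = 152 − 93 = 59.
The triangle = ½ × 3.6875 × 59 = 108.78.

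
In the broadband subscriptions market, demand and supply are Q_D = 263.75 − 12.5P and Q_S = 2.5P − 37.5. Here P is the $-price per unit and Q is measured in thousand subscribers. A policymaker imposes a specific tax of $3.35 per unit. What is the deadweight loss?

$11.69 thousand

In inverse form: demand P = 21.1 − 0.08Q, supply P = 15 + 0.4Q.
Competitive equilibrium: 21.1 − 0.08Q = 15 + 0.4Q → Q* = 12.7083, P* = 20.0833.
With the tax, the buyer price exceeds the seller price by 3.35: (21.1 − 0.08Q) − (15 + 0.4Q) = 3.35 → Q' = 5.7292.
ΔQ = 12.7083 − 5.7292 = 6.9791; the wedge equals the tax, 3.35.
DWL = ½ × 6.9791 × 3.35 = $11.69 thousand.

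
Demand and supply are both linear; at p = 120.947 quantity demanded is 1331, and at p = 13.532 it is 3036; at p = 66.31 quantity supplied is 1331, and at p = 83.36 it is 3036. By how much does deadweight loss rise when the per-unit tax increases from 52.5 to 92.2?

39346.51

Demand slope = (13.532 − 120.947)/(3036 − 1331) = −0.063, so p = 204.8 − 0.063q.
Supply slope = (83.36 − 66.31)/(3036 − 1331) = 0.01, so p = 53 + 0.01q.
Competitive equilibrium: 204.8 − 0.063q = 53 + 0.01q → q* = 2079.4521, p* = 73.7945.
For a per-unit tax t: Δq = t/0.073, so DWL = ½·t·(t/0.073) = t²/0.146.
At t = 52.5: DWL = 18878.425. At t = 92.2: DWL = 58224.932.
Increase = 58224.932 − 18878.425 = 39346.51.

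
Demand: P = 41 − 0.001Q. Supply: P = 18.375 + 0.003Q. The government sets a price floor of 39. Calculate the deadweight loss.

Competitive equilibrium: 41 − 0.001Q = 18.375 + 0.003Q → Q* = 5656.25, P* = 35.3438.
At the floor P = 39, quantity demanded = (41 − 39)/0.001 = 2000.
Sellers' marginal cost at Q' = 2000: 18.375 + 0.003·2000 = 24.375.
ΔQ = 5656.25 − 2000 = 3656.25; wedge = 39 − 24.375 = 14.625.
Deadweight loss = ½ × 3656.25 × 14.625 = 26736.33.

26736.33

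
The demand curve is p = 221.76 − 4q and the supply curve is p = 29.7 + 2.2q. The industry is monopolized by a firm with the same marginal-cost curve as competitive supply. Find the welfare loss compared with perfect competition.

457.48

Competitive equilibrium: 221.76 − 4q = 29.7 + 2.2q → q* = 30.9774, p* = 97.8503.
Marginal revenue: MR = 221.76 − 8q. Set MR = MC: 221.76 − 8q = 29.7 + 2.2q → q_m = 18.8294.
Price p_m = 221.76 − 4·18.8294 = 146.4424; MC(q_m) = 29.7 + 2.2·18.8294 = 71.1247.
Competitive q* = 30.9774, so Δq = 12.148; wedge = 146.4424 − 71.1247 = 75.3177.
Deadweight loss = ½ × 12.148 × 75.3177 = 457.48.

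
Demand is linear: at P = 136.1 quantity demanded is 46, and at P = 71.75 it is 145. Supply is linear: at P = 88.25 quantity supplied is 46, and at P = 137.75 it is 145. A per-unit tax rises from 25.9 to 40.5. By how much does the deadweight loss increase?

421.50

Demand slope = (71.75 − 136.1)/(145 − 46) = −0.65, so P = 166 − 0.65Q.
Supply slope = (137.75 − 88.25)/(145 − 46) = 0.5, so P = 65.25 + 0.5Q.
Competitive equilibrium: 166 − 0.65Q = 65.25 + 0.5Q → Q* = 87.6087, P* = 109.0543.
For a per-unit tax t: ΔQ = t/1.15, so DWL = ½·t·(t/1.15) = t²/2.3.
At t = 25.9: DWL = 291.657. At t = 40.5: DWL = 713.152.
Increase = 713.152 − 291.657 = 421.50.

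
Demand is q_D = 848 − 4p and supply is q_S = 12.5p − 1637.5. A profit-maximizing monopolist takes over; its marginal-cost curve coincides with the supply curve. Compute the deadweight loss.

1846.93

In inverse form: demand p = 212 − 0.25q, supply p = 131 + 0.08q.
Competitive equilibrium: 212 − 0.25q = 131 + 0.08q → q* = 245.4545, p* = 150.6364.
Marginal revenue: MR = 212 − 0.5q. Set MR = MC: 212 − 0.5q = 131 + 0.08q → q_m = 139.6552.
Price p_m = 212 − 0.25·139.6552 = 177.0862; MC(q_m) = 131 + 0.08·139.6552 = 142.1724.
Competitive q* = 245.4545, so Δq = 105.7993; wedge = 177.0862 − 142.1724 = 34.9138.
The triangle = ½ × 105.7993 × 34.9138 = 1846.93.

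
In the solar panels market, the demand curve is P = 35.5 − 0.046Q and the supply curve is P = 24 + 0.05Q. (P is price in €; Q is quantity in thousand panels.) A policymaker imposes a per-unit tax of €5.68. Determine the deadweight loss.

Competitive equilibrium: 35.5 − 0.046Q = 24 + 0.05Q → Q* = 119.7917, P* = 29.9896.
With the tax, the buyer price exceeds the seller price by 5.68: (35.5 − 0.046Q) − (24 + 0.05Q) = 5.68 → Q' = 60.625.
ΔQ = 119.7917 − 60.625 = 59.1667; the wedge equals the tax, 5.68.
Deadweight loss = ½ × 59.1667 × 5.68 = €168.03 thousand.

€168.03 thousand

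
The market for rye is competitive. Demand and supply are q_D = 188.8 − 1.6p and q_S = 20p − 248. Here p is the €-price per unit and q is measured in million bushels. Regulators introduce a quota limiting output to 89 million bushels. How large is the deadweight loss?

In inverse form: demand p = 118 − 0.625q, supply p = 12.4 + 0.05q.
Competitive equilibrium: 118 − 0.625q = 12.4 + 0.05q → q* = 156.4444, p* = 20.2222.
At q = 89: demand price = 118 − 0.625·89 = 62.375; supply price = 12.4 + 0.05·89 = 16.85.
Δq = 156.4444 − 89 = 67.4444; wedge = 62.375 − 16.85 = 45.525.
Welfare loss = ½ × 67.4444 × 45.525 = €1535.20 million.

€1535.20 million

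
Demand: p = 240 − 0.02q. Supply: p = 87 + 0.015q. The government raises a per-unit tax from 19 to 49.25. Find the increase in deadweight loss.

29493.75

Competitive equilibrium: 240 − 0.02q = 87 + 0.015q → q* = 4371.4286, p* = 152.5714.
For a per-unit tax t: Δq = t/0.035, so DWL = ½·t·(t/0.035) = t²/0.07.
At t = 19: DWL = 5157.143. At t = 49.25: DWL = 34650.893.
Increase = 34650.893 − 5157.143 = 29493.75.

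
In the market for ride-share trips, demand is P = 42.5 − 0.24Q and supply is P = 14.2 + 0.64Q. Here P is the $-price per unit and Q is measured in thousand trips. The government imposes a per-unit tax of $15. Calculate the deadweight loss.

Competitive equilibrium: 42.5 − 0.24Q = 14.2 + 0.64Q → Q* = 32.1591, P* = 34.7818.
With the tax, the buyer price exceeds the seller price by 15: (42.5 − 0.24Q) − (14.2 + 0.64Q) = 15 → Q' = 15.1136.
ΔQ = 32.1591 − 15.1136 = 17.0455; the wedge equals the tax, 15.
DWL = ½ × 17.0455 × 15 = $127.84 thousand.

$127.84 thousand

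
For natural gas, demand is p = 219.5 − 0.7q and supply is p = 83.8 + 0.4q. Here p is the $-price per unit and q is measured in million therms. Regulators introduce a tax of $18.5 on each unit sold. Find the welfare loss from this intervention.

$155.57 million

Competitive equilibrium: 219.5 − 0.7q = 83.8 + 0.4q → q* = 123.3636, p* = 133.1455.
With the tax, the buyer price exceeds the seller price by 18.5: (219.5 − 0.7q) − (83.8 + 0.4q) = 18.5 → q' = 106.5455.
Δq = 123.3636 − 106.5455 = 16.8181; the wedge equals the tax, 18.5.
Deadweight loss = ½ × 16.8181 × 18.5 = $155.57 million.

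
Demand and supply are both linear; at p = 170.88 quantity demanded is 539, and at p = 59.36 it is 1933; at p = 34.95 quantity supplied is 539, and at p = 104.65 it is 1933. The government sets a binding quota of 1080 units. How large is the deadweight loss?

16551.38

Demand slope = (59.36 − 170.88)/(1933 − 539) = −0.08, so p = 214 − 0.08q.
Supply slope = (104.65 − 34.95)/(1933 − 539) = 0.05, so p = 8 + 0.05q.
Competitive equilibrium: 214 − 0.08q = 8 + 0.05q → q* = 1584.61538, p* = 87.23077.
At q = 1080: demand price = 214 − 0.08·1080 = 127.6; supply price = 8 + 0.05·1080 = 62.
Δq = 1584.61538 − 1080 = 504.61538; wedge = 127.6 − 62 = 65.6.
Deadweight loss = ½ × 504.61538 × 65.6 = 16551.38.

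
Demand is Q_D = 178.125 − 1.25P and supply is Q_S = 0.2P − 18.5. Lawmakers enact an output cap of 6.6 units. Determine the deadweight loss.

11.84

In inverse form: demand P = 142.5 − 0.8Q, supply P = 92.5 + 5Q.
Competitive equilibrium: 142.5 − 0.8Q = 92.5 + 5Q → Q* = 8.6207, P* = 135.6034.
At Q = 6.6: demand price = 142.5 − 0.8·6.6 = 137.22; supply price = 92.5 + 5·6.6 = 125.5.
ΔQ = 8.6207 − 6.6 = 2.0207; wedge = 137.22 − 125.5 = 11.72.
Welfare loss = ½ × 2.0207 × 11.72 = 11.84.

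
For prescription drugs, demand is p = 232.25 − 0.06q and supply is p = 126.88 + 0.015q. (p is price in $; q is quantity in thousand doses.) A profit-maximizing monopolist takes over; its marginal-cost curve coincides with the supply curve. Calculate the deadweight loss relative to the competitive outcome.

Competitive equilibrium: 232.25 − 0.06q = 126.88 + 0.015q → q* = 1404.9333, p* = 147.954.
Marginal revenue: MR = 232.25 − 0.12q. Set MR = MC: 232.25 − 0.12q = 126.88 + 0.015q → q_m = 780.5185.
Price p_m = 232.25 − 0.06·780.5185 = 185.4189; MC(q_m) = 126.88 + 0.015·780.5185 = 138.5878.
Competitive q* = 1404.9333, so Δq = 624.4148; wedge = 185.4189 − 138.5878 = 46.8311.
Deadweight loss = ½ × 624.4148 × 46.8311 = $14621.02 thousand.

$14621.02 thousand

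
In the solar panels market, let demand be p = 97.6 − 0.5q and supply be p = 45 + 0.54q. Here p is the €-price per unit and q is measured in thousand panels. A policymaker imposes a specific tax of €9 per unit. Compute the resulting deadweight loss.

Competitive equilibrium: 97.6 − 0.5q = 45 + 0.54q → q* = 50.5769, p* = 72.3115.
With the tax, the buyer price exceeds the seller price by 9: (97.6 − 0.5q) − (45 + 0.54q) = 9 → q' = 41.9231.
Δq = 50.5769 − 41.9231 = 8.6538; the wedge equals the tax, 9.
Deadweight loss = ½ × 8.6538 × 9 = €38.94 thousand.

€38.94 thousand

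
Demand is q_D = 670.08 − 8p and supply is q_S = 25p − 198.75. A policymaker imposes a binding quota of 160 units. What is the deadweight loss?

7398.02

In inverse form: demand p = 83.76 − 0.125q, supply p = 7.95 + 0.04q.
Competitive equilibrium: 83.76 − 0.125q = 7.95 + 0.04q → q* = 459.4545, p* = 26.3282.
At q = 160: demand price = 83.76 − 0.125·160 = 63.76; supply price = 7.95 + 0.04·160 = 14.35.
Δq = 459.4545 − 160 = 299.4545; wedge = 63.76 − 14.35 = 49.41.
Deadweight loss = ½ × 299.4545 × 49.41 = 7398.02.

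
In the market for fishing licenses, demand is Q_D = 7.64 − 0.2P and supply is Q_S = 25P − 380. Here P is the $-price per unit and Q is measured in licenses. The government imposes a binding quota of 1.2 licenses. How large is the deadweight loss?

$28.51

In inverse form: demand P = 38.2 − 5Q, supply P = 15.2 + 0.04Q.
Competitive equilibrium: 38.2 − 5Q = 15.2 + 0.04Q → Q* = 4.5635, P* = 15.3825.
At Q = 1.2: demand price = 38.2 − 5·1.2 = 32.2; supply price = 15.2 + 0.04·1.2 = 15.248.
ΔQ = 4.5635 − 1.2 = 3.3635; wedge = 32.2 − 15.248 = 16.952.
The triangle = ½ × 3.3635 × 16.952 = $28.51.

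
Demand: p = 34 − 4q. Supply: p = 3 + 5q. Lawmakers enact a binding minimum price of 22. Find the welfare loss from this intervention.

0.89

Competitive equilibrium: 34 − 4q = 3 + 5q → q* = 3.4444, p* = 20.2222.
At the floor p = 22, quantity demanded = (34 − 22)/4 = 3.
Sellers' marginal cost at q' = 3: 3 + 5·3 = 18.
Δq = 3.4444 − 3 = 0.4444; wedge = 22 − 18 = 4.
The triangle = ½ × 0.4444 × 4 = 0.89.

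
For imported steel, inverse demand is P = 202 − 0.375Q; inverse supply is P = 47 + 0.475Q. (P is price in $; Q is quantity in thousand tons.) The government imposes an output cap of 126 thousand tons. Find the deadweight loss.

$1349.65 thousand

Competitive equilibrium: 202 − 0.375Q = 47 + 0.475Q → Q* = 182.3529, P* = 133.6176.
At Q = 126: demand price = 202 − 0.375·126 = 154.75; supply price = 47 + 0.475·126 = 106.85.
ΔQ = 182.3529 − 126 = 56.3529; wedge = 154.75 − 106.85 = 47.9.
Deadweight loss = ½ × 56.3529 × 47.9 = $1349.65 thousand.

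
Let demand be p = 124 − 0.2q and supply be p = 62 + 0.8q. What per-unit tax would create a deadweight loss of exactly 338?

Competitive equilibrium: 124 − 0.2q = 62 + 0.8q → q* = 62, p* = 111.6.
A tax t gives Δq = t/1 and wedge t, so DWL = t²/2.
t²/2 = 338 → t² = 676 → t = 26.

26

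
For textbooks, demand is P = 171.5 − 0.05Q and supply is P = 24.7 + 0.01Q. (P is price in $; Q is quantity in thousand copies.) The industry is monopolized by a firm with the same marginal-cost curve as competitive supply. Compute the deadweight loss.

Competitive equilibrium: 171.5 − 0.05Q = 24.7 + 0.01Q → Q* = 2446.66667, P* = 49.16667.
Marginal revenue: MR = 171.5 − 0.1Q. Set MR = MC: 171.5 − 0.1Q = 24.7 + 0.01Q → Q_m = 1334.54545.
Price P_m = 171.5 − 0.05·1334.54545 = 104.77273; MC(Q_m) = 24.7 + 0.01·1334.54545 = 38.04545.
Competitive Q* = 2446.66667, so ΔQ = 1112.12122; wedge = 104.77273 − 38.04545 = 66.72728.
DWL = ½ × 1112.12122 × 66.72728 = $37104.41 thousand.

$37104.41 thousand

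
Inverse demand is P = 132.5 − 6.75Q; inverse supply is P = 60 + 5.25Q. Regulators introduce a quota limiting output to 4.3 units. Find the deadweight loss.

Competitive equilibrium: 132.5 − 6.75Q = 60 + 5.25Q → Q* = 6.0417, P* = 91.7188.
At Q = 4.3: demand price = 132.5 − 6.75·4.3 = 103.475; supply price = 60 + 5.25·4.3 = 82.575.
ΔQ = 6.0417 − 4.3 = 1.7417; wedge = 103.475 − 82.575 = 20.9.
DWL = ½ × 1.7417 × 20.9 = 18.20.

18.20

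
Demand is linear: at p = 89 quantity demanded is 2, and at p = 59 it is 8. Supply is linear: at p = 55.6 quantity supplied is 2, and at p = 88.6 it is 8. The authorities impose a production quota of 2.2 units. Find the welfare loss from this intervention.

Demand slope = (59 − 89)/(8 − 2) = −5, so p = 99 − 5q.
Supply slope = (88.6 − 55.6)/(8 − 2) = 5.5, so p = 44.6 + 5.5q.
Competitive equilibrium: 99 − 5q = 44.6 + 5.5q → q* = 5.181, p* = 73.0952.
At q = 2.2: demand price = 99 − 5·2.2 = 88; supply price = 44.6 + 5.5·2.2 = 56.7.
Δq = 5.181 − 2.2 = 2.981; wedge = 88 − 56.7 = 31.3.
The triangle = ½ × 2.981 × 31.3 = 46.65.

46.65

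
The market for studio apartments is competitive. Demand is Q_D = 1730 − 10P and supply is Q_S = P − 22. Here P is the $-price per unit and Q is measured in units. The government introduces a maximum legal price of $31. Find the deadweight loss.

$9049.64

In inverse form: demand P = 173 − 0.1Q, supply P = 22 + Q.
Competitive equilibrium: 173 − 0.1Q = 22 + Q → Q* = 137.2727, P* = 159.2727.
At the ceiling P = 31, quantity supplied = (31 − 22)/1 = 9.
Willingness to pay at Q' = 9: 173 − 0.1·9 = 172.1.
ΔQ = 137.2727 − 9 = 128.2727; wedge = 172.1 − 31 = 141.1.
Deadweight loss = ½ × 128.2727 × 141.1 = $9049.64.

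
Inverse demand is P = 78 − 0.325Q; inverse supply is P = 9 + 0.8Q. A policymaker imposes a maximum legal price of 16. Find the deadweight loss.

1555.32

Competitive equilibrium: 78 − 0.325Q = 9 + 0.8Q → Q* = 61.3333, P* = 58.0667.
At the ceiling P = 16, quantity supplied = (16 − 9)/0.8 = 8.75.
Willingness to pay at Q' = 8.75: 78 − 0.325·8.75 = 75.1563.
ΔQ = 61.3333 − 8.75 = 52.5833; wedge = 75.1563 − 16 = 59.1563.
Deadweight loss = ½ × 52.5833 × 59.1563 = 1555.32.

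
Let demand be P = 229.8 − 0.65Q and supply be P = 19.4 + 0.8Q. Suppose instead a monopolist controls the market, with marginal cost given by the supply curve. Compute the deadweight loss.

Competitive equilibrium: 229.8 − 0.65Q = 19.4 + 0.8Q → Q* = 145.1034, P* = 135.4828.
Marginal revenue: MR = 229.8 − 1.3Q. Set MR = MC: 229.8 − 1.3Q = 19.4 + 0.8Q → Q_m = 100.1905.
Price P_m = 229.8 − 0.65·100.1905 = 164.6762; MC(Q_m) = 19.4 + 0.8·100.1905 = 99.5524.
Competitive Q* = 145.1034, so ΔQ = 44.9129; wedge = 164.6762 − 99.5524 = 65.1238.
DWL = ½ × 44.9129 × 65.1238 = 1462.45.

1462.45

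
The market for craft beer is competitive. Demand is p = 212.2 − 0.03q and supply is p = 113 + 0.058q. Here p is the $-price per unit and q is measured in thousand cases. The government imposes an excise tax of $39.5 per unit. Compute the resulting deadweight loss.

$8865.06 thousand

Competitive equilibrium: 212.2 − 0.03q = 113 + 0.058q → q* = 1127.2727, p* = 178.3818.
With the tax, the buyer price exceeds the seller price by 39.5: (212.2 − 0.03q) − (113 + 0.058q) = 39.5 → q' = 678.4091.
Δq = 1127.2727 − 678.4091 = 448.8636; the wedge equals the tax, 39.5.
The triangle = ½ × 448.8636 × 39.5 = $8865.06 thousand.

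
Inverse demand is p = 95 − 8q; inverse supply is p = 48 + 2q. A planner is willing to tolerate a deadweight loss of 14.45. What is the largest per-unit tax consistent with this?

17

Competitive equilibrium: 95 − 8q = 48 + 2q → q* = 4.7, p* = 57.4.
A tax t gives Δq = t/10 and wedge t, so DWL = t²/20.
t²/20 = 14.45 → t² = 289 → t = 17.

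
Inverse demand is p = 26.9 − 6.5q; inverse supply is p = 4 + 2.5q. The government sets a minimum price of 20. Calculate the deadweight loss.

Competitive equilibrium: 26.9 − 6.5q = 4 + 2.5q → q* = 2.5444, p* = 10.3611.
At the floor p = 20, quantity demanded = (26.9 − 20)/6.5 = 1.0615.
Sellers' marginal cost at q' = 1.0615: 4 + 2.5·1.0615 = 6.6538.
Δq = 2.5444 − 1.0615 = 1.4829; wedge = 20 − 6.6538 = 13.3462.
Welfare loss = ½ × 1.4829 × 13.3462 = 9.90.

9.90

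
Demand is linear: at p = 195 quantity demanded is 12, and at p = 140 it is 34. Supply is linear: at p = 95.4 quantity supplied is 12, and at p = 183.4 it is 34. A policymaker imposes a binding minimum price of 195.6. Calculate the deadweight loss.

Demand slope = (140 − 195)/(34 − 12) = −2.5, so p = 225 − 2.5q.
Supply slope = (183.4 − 95.4)/(34 − 12) = 4, so p = 47.4 + 4q.
Competitive equilibrium: 225 − 2.5q = 47.4 + 4q → q* = 27.3231, p* = 156.6923.
At the floor p = 195.6, quantity demanded = (225 − 195.6)/2.5 = 11.76.
Sellers' marginal cost at q' = 11.76: 47.4 + 4·11.76 = 94.44.
Δq = 27.3231 − 11.76 = 15.5631; wedge = 195.6 − 94.44 = 101.16.
DWL = ½ × 15.5631 × 101.16 = 787.18.

787.18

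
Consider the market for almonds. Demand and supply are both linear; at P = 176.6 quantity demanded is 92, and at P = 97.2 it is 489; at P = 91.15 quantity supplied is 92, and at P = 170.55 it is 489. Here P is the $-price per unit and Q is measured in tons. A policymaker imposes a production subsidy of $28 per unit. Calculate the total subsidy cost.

Demand slope = (97.2 − 176.6)/(489 − 92) = −0.2, so P = 195 − 0.2Q.
Supply slope = (170.55 − 91.15)/(489 − 92) = 0.2, so P = 72.75 + 0.2Q.
Competitive equilibrium: 195 − 0.2Q = 72.75 + 0.2Q → Q* = 305.625, P* = 133.875.
The subsidy lowers effective supply by 28: P = 44.75 + 0.2Q.
New quantity: 195 − 0.2Q = 44.75 + 0.2Q → Q' = 375.625.
Total subsidy cost = 28 × 375.625 = $10517.50.

$10517.50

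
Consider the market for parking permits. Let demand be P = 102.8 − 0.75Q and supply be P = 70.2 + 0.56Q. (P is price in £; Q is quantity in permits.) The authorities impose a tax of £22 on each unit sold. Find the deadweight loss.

Competitive equilibrium: 102.8 − 0.75Q = 70.2 + 0.56Q → Q* = 24.8855, P* = 84.1359.
With the tax, the buyer price exceeds the seller price by 22: (102.8 − 0.75Q) − (70.2 + 0.56Q) = 22 → Q' = 8.0916.
ΔQ = 24.8855 − 8.0916 = 16.7939; the wedge equals the tax, 22.
DWL = ½ × 16.7939 × 22 = £184.73.

£184.73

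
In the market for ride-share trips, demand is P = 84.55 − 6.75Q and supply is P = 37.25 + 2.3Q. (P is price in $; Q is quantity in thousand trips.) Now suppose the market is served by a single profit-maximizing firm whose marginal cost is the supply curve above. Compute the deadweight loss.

Competitive equilibrium: 84.55 − 6.75Q = 37.25 + 2.3Q → Q* = 5.2265, P* = 49.271.
Marginal revenue: MR = 84.55 − 13.5Q. Set MR = MC: 84.55 − 13.5Q = 37.25 + 2.3Q → Q_m = 2.9937.
Price P_m = 84.55 − 6.75·2.9937 = 64.3425; MC(Q_m) = 37.25 + 2.3·2.9937 = 44.1355.
Competitive Q* = 5.2265, so ΔQ = 2.2328; wedge = 64.3425 − 44.1355 = 20.207.
Deadweight loss = ½ × 2.2328 × 20.207 = $22.56 thousand.

$22.56 thousand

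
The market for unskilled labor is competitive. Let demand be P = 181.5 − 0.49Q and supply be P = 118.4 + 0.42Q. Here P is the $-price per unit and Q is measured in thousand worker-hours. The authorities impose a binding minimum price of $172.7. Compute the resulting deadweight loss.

Competitive equilibrium: 181.5 − 0.49Q = 118.4 + 0.42Q → Q* = 69.34066, P* = 147.52308.
At the floor P = 172.7, quantity demanded = (181.5 − 172.7)/0.49 = 17.95918.
Sellers' marginal cost at Q' = 17.95918: 118.4 + 0.42·17.95918 = 125.94286.
ΔQ = 69.34066 − 17.95918 = 51.38148; wedge = 172.7 − 125.94286 = 46.75714.
Welfare loss = ½ × 51.38148 × 46.75714 = $1201.23 thousand.

$1201.23 thousand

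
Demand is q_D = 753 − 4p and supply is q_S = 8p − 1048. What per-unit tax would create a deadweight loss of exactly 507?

In inverse form: demand p = 188.25 − 0.25q, supply p = 131 + 0.125q.
Competitive equilibrium: 188.25 − 0.25q = 131 + 0.125q → q* = 152.6667, p* = 150.0833.
A tax t gives Δq = t/0.375 and wedge t, so DWL = t²/0.75.
t²/0.75 = 507 → t² = 380.25 → t = 19.5.

19.5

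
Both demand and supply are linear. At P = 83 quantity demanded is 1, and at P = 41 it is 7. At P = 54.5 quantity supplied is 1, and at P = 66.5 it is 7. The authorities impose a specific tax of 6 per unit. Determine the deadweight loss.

2

Demand slope = (41 − 83)/(7 − 1) = −7, so P = 90 − 7Q.
Supply slope = (66.5 − 54.5)/(7 − 1) = 2, so P = 52.5 + 2Q.
Competitive equilibrium: 90 − 7Q = 52.5 + 2Q → Q* = 4.1667, P* = 60.8333.
With the tax, the buyer price exceeds the seller price by 6: (90 − 7Q) − (52.5 + 2Q) = 6 → Q' = 3.5.
ΔQ = 4.1667 − 3.5 = 0.6667; the wedge equals the tax, 6.
Welfare loss = ½ × 0.6667 × 6 = 2.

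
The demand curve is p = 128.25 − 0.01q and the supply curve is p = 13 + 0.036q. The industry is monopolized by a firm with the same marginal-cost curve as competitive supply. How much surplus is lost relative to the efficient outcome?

4603.82

Competitive equilibrium: 128.25 − 0.01q = 13 + 0.036q → q* = 2505.434783, p* = 103.195652.
Marginal revenue: MR = 128.25 − 0.02q. Set MR = MC: 128.25 − 0.02q = 13 + 0.036q → q_m = 2058.035714.
Price p_m = 128.25 − 0.01·2058.035714 = 107.669643; MC(q_m) = 13 + 0.036·2058.035714 = 87.089286.
Competitive q* = 2505.434783, so Δq = 447.399069; wedge = 107.669643 − 87.089286 = 20.580357.
DWL = ½ × 447.399069 × 20.580357 = 4603.82.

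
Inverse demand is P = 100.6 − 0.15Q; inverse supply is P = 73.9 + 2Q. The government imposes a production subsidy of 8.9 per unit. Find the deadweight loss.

18.42

Competitive equilibrium: 100.6 − 0.15Q = 73.9 + 2Q → Q* = 12.4186, P* = 98.7372.
The subsidy lowers effective supply by 8.9: P = 65 + 2Q.
New quantity: 100.6 − 0.15Q = 65 + 2Q → Q' = 16.5581.
Overproduction ΔQ = 16.5581 − 12.4186 = 4.1395; wedge = subsidy = 8.9.
DWL = ½ × 4.1395 × 8.9 = 18.42.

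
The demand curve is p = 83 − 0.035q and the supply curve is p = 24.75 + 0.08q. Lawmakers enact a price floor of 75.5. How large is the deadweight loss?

Competitive equilibrium: 83 − 0.035q = 24.75 + 0.08q → q* = 506.52174, p* = 65.27174.
At the floor p = 75.5, quantity demanded = (83 − 75.5)/0.035 = 214.28571.
Sellers' marginal cost at q' = 214.28571: 24.75 + 0.08·214.28571 = 41.89286.
Δq = 506.52174 − 214.28571 = 292.23603; wedge = 75.5 − 41.89286 = 33.60714.
DWL = ½ × 292.23603 × 33.60714 = 4910.61.

4910.61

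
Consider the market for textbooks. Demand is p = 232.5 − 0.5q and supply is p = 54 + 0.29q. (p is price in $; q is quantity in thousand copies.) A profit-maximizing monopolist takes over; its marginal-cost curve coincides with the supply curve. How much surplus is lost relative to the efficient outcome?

Competitive equilibrium: 232.5 − 0.5q = 54 + 0.29q → q* = 225.94937, p* = 119.52532.
Marginal revenue: MR = 232.5 − q. Set MR = MC: 232.5 − q = 54 + 0.29q → q_m = 138.37209.
Price p_m = 232.5 − 0.5·138.37209 = 163.31396; MC(q_m) = 54 + 0.29·138.37209 = 94.12791.
Competitive q* = 225.94937, so Δq = 87.57728; wedge = 163.31396 − 94.12791 = 69.18605.
The triangle = ½ × 87.57728 × 69.18605 = $3029.56 thousand.

$3029.56 thousand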